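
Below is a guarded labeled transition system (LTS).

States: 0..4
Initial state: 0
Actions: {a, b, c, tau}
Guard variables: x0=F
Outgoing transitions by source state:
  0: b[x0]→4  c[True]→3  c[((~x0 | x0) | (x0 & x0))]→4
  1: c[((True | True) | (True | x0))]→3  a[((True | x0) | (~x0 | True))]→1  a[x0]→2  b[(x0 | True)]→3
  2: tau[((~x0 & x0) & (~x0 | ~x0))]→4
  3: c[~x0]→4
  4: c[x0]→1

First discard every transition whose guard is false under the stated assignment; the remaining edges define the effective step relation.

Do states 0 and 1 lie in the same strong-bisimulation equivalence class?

Answer: NOT BISIMILAR

Analysis:
Refine partition for ~:
  π0 = {{0,1,2,3,4}}
  π1 = {{0,3},{1},{2,4}}
  π2 = {{0},{1},{2,4},{3}}
4 equivalence class(es) (converged in 3)
[0]={0}  [1]={1}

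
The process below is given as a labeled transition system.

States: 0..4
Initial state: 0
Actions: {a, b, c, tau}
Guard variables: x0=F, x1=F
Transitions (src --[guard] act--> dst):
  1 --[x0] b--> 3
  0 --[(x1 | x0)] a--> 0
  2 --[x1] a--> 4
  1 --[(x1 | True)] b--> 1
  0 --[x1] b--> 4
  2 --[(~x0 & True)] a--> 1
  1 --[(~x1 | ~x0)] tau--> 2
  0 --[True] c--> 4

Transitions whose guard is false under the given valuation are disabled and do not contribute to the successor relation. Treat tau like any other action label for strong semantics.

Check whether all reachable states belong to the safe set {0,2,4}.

Answer: INVARIANT HOLDS

Working:
Inv-set: {0,2,4}
Reach set: {0,4}
  0: ✓
  4: ✓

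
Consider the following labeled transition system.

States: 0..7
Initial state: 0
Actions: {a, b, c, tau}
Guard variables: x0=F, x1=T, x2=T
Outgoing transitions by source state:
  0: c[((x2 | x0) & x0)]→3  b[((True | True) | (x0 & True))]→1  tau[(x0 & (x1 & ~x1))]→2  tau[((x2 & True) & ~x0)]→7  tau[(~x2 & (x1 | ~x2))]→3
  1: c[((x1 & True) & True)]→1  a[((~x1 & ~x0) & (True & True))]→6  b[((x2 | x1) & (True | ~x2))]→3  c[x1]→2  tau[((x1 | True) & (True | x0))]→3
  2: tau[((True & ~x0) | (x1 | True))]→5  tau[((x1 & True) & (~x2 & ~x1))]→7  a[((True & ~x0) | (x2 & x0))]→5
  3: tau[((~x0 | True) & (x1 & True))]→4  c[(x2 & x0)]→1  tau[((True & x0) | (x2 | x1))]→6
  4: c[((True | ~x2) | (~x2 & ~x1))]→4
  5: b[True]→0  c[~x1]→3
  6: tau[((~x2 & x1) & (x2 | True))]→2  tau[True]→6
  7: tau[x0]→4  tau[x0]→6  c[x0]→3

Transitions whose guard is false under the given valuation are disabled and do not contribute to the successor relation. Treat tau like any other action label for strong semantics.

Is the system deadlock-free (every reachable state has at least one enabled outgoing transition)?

Answer: DEADLOCK at state 7

Working:
R = {0,1,2,3,4,5,6,7}
  0: b→1  tau→7  [2 out]
  1: b→3  c→1  c→2  tau→3  [4 out]
  2: a→5  tau→5  [2 out]
  3: tau→4  tau→6  [2 out]
  4: c→4  [1 out]
  5: b→0  [1 out]
  6: tau→6  [1 out]
  7: ∅  [no exit]
trace reaching 7: tau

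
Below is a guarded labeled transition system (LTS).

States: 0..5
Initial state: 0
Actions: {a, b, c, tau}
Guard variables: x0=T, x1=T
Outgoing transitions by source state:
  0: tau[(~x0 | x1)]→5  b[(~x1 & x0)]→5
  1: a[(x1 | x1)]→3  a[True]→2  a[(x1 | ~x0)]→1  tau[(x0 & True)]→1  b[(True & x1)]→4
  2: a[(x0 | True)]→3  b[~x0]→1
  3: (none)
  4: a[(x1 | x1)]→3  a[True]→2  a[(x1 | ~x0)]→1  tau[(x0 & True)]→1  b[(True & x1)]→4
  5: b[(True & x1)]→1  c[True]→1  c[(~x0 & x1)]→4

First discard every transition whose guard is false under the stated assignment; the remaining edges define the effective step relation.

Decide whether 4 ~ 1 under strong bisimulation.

Compute ~ classes (split until stable):
  π0 = {{0,1,2,3,4,5}}
  π1 = {{0},{1,4},{2},{3},{5}}
5 equivalence class(es) (converged in 2)
[4]={1,4}  [1]={1,4}

Answer: BISIMILAR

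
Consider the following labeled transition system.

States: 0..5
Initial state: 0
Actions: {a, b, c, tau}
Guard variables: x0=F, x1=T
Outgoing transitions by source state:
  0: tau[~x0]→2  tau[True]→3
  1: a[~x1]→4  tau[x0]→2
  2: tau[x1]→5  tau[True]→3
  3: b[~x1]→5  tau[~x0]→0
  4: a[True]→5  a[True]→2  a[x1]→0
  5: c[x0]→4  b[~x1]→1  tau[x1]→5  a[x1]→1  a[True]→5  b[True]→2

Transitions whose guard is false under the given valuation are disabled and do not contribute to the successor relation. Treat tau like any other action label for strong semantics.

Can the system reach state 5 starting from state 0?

Answer: REACHABLE

Working:
12 transition(s) survive guard evaluation.
L0 = {0}
L1 = {2,3}  total {0,2,3}
L2 = {5}  total {0,2,3,5}
L3 = {1}  total {0,1,2,3,5}
Reach set: {0,1,2,3,5}
witness 5: tau·tau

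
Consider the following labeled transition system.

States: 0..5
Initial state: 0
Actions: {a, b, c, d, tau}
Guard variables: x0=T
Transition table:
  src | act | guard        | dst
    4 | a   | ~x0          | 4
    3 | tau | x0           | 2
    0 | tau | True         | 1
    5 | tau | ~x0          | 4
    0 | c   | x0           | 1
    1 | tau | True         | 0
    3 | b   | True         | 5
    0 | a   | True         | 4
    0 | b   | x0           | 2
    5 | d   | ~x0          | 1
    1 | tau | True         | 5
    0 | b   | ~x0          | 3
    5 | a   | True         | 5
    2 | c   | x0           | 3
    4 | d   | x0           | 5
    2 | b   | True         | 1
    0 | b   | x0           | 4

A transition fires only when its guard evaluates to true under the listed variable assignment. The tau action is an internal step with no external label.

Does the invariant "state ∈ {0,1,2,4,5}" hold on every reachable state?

Answer: INVARIANT VIOLATED at state 3

Analysis:
Allowed set {0,1,2,4,5}
Reach set: {0,1,2,3,4,5}
  0: ok
  1: ok
  2: ok
  3: VIOLATES
  4: ok
  5: ok
counterexample path to 3: b·c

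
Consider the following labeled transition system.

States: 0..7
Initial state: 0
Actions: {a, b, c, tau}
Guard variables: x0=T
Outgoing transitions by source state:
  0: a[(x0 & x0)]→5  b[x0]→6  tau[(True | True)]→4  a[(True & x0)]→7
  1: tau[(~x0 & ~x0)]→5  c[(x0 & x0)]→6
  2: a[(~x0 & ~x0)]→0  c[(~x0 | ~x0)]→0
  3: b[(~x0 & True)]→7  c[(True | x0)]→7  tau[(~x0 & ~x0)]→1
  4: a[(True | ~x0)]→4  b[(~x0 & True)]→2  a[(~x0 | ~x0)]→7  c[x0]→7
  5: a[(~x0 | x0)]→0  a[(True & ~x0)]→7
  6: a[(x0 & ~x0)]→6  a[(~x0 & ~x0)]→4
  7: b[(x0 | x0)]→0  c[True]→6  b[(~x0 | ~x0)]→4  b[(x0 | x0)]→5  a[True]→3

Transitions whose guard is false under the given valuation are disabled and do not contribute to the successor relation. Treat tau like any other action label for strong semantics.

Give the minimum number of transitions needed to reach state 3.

Layered search for 3:
  L0 = {0}
  L1 = {4,5,6,7}
  L2 = {3}
first hit 3 at d=2 via a·a

Answer: 2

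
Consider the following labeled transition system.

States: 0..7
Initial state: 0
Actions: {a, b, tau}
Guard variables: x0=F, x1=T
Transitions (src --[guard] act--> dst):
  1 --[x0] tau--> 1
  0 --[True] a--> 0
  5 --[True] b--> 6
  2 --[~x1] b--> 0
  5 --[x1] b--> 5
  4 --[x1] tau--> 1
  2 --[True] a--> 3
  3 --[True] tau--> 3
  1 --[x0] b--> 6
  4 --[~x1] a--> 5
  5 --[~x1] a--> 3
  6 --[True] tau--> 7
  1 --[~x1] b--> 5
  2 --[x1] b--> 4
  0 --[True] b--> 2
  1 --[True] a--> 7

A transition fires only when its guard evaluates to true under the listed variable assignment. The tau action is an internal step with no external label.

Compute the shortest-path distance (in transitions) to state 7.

Breadth-first toward 7:
  depth 0: {0}
  depth 1: {2}
  depth 2: {3,4}
  depth 3: {1}
  depth 4: {7}
depth(7)=4, e.g. b·b·tau·a

Answer: 4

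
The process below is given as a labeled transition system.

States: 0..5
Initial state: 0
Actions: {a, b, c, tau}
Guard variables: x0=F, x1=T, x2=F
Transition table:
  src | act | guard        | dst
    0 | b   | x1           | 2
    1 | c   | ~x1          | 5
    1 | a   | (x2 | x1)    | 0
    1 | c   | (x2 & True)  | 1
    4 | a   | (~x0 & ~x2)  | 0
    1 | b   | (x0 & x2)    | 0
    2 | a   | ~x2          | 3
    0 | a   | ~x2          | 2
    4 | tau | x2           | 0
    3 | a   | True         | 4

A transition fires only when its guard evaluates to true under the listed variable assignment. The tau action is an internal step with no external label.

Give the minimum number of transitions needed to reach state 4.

BFS to 4:
  Layer 0: {0}
  Layer 1: {2}
  Layer 2: {3}
  Layer 3: {4}
4 enters at depth 3; path a·a·a

Answer: 3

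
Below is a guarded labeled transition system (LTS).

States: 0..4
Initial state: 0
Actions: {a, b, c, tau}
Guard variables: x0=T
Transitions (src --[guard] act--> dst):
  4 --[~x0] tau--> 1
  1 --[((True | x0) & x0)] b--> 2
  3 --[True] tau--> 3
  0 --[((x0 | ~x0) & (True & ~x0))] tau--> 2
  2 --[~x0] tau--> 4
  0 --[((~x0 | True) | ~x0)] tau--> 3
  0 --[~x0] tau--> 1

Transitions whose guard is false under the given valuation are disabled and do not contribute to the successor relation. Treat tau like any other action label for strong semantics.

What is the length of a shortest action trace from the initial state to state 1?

Layered search for 1:
  depth 0: {0}
  depth 1: {3}
1 never appears.

Answer: UNREACHABLE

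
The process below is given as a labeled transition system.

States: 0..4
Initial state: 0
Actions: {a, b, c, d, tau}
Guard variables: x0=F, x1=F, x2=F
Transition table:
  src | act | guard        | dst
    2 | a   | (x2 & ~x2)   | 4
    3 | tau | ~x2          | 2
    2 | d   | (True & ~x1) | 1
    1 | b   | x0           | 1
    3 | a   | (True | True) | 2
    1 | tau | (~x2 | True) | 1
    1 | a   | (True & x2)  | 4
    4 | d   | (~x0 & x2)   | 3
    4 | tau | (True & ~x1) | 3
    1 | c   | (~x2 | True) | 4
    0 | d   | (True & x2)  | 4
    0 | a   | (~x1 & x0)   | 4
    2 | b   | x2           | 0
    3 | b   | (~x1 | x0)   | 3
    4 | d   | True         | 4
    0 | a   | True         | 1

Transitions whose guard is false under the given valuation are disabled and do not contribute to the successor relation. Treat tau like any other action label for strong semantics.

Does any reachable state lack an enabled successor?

Answer: DEADLOCK-FREE

Analysis:
Reach set: {0,1,2,3,4}
  0: a→1  [1 out]
  1: c→4  tau→1  [2 out]
  2: d→1  [1 out]
  3: a→2  b→3  tau→2  [3 out]
  4: d→4  tau→3  [2 out]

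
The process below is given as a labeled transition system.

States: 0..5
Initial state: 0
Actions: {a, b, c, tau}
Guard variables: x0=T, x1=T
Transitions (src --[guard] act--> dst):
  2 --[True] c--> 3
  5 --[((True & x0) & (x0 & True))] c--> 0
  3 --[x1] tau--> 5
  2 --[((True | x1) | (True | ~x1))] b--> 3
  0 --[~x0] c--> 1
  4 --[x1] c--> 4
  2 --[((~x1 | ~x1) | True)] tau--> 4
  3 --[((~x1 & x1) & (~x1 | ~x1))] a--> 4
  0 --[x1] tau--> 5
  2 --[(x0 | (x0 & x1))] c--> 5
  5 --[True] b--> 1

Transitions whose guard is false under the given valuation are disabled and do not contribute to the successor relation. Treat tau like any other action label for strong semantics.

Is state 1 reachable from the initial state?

Guard filter leaves 9 enabled edge(s).
L0 = {0}
L1 = {5}  total {0,5}
L2 = {1}  total {0,1,5}
R = {0,1,5}
witness 1: tau·b

Answer: REACHABLE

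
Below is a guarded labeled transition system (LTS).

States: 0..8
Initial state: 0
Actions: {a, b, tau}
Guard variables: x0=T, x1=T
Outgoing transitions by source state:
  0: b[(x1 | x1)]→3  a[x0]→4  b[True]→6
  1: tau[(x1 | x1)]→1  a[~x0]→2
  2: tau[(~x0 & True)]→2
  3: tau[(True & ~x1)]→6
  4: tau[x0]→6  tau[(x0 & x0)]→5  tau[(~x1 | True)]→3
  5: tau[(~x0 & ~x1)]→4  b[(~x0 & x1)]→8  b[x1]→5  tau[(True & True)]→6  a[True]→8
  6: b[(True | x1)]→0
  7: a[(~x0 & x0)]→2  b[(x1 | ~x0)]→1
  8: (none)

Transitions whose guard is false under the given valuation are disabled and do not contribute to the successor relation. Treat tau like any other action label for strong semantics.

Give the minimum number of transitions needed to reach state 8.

Answer: 3

Analysis:
Breadth-first toward 8:
  depth 0: {0}
  depth 1: {3,4,6}
  depth 2: {5}
  depth 3: {8}
first hit 8 at d=3 via a·tau·a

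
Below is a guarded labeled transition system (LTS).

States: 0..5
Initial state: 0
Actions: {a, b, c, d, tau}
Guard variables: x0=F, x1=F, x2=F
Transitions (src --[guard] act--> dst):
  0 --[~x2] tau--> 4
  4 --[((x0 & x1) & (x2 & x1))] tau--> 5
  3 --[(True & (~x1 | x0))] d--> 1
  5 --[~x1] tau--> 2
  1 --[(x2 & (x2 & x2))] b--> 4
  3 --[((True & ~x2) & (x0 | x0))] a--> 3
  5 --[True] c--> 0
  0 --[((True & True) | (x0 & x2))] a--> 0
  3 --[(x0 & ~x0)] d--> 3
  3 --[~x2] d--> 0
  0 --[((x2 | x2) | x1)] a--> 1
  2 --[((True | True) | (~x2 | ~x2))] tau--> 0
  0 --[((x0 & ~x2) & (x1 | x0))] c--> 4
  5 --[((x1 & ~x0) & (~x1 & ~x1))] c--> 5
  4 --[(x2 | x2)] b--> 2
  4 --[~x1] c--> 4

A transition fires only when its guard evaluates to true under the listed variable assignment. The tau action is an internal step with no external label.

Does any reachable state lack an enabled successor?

Reach set: {0,4}
  0: a→0  tau→4  [2 exit(s)]
  4: c→4  [1 exit(s)]

Answer: DEADLOCK-FREE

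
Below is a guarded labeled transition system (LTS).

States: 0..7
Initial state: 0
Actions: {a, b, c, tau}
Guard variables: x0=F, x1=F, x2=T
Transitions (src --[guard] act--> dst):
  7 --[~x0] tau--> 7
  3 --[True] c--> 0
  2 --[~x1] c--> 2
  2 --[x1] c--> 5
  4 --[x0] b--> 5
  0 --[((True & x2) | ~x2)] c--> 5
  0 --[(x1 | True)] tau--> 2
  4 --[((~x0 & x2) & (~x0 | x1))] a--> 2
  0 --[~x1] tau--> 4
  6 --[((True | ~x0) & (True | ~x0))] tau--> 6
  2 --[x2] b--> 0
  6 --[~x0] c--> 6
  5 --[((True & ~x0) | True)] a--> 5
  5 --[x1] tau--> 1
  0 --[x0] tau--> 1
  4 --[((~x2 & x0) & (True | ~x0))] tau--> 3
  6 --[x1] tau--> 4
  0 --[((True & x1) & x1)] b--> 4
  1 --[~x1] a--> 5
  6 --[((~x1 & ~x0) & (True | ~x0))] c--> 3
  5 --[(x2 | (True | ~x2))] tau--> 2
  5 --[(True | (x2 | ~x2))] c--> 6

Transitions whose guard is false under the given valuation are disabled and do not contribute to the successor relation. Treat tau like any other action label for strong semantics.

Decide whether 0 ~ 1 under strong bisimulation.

Answer: NOT BISIMILAR

Analysis:
Refine partition for ~:
  π0 = {{0,1,2,3,4,5,6,7}}
  π1 = {{0,6},{1,4},{2},{3},{5},{7}}
  π2 = {{0},{1},{2},{3},{4},{5},{6},{7}}
Fixed point at round 3; 8 class(es).
0∈{0}, 1∈{1}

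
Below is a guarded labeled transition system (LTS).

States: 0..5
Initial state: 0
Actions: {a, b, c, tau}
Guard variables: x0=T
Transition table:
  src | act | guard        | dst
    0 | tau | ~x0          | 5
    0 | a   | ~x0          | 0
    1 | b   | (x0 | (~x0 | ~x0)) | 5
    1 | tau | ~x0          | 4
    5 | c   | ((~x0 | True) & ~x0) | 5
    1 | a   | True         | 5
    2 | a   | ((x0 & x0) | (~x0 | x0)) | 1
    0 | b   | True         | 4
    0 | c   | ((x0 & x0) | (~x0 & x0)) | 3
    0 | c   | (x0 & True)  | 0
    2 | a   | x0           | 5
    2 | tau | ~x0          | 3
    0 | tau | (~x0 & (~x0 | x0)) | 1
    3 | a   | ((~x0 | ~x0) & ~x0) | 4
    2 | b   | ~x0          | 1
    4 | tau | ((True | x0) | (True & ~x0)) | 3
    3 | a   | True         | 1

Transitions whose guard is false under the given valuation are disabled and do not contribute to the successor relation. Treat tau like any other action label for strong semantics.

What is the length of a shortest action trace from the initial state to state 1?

Answer: 2

Working:
Breadth-first toward 1:
  L0 = {0}
  L1 = {3,4}
  L2 = {1}
first hit 1 at d=2 via c·a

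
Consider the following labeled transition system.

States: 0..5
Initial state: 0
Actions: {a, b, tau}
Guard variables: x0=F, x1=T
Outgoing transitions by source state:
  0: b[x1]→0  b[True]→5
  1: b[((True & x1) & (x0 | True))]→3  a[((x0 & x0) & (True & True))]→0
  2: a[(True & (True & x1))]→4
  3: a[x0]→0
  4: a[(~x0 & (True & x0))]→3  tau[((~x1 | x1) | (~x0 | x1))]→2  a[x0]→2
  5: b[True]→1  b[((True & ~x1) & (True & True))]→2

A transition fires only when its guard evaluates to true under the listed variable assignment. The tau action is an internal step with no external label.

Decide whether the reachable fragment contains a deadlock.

Answer: DEADLOCK at state 3

Working:
Reach set: {0,1,3,5}
  0: b→0  b→5  [2 out]
  1: b→3  [1 out]
  3: ∅  [STUCK]
  5: b→1  [1 out]
Path to 3: b·b·b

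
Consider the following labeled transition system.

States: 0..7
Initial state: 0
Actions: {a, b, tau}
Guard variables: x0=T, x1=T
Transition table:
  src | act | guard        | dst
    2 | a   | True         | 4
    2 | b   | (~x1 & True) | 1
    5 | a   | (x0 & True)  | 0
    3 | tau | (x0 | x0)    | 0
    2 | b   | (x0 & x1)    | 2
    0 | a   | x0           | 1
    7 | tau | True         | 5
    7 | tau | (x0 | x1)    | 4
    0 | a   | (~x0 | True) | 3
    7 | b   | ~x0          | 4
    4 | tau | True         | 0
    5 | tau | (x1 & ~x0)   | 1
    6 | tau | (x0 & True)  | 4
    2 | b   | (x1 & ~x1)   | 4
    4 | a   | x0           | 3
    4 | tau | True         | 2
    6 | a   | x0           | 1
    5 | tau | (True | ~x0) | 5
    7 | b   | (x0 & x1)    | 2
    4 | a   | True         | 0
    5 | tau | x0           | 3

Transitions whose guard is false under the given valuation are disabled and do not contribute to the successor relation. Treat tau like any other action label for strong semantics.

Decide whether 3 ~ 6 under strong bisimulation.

Refine partition for ~:
  P[0] = {{0,1,2,3,4,5,6,7}}
  P[1] = {{0},{1},{2},{3},{4,5,6},{7}}
  P[2] = {{0},{1},{2},{3},{4},{5},{6},{7}}
Fixed point at round 3; 8 class(es).
3∈{3}, 6∈{6}

Answer: NOT BISIMILAR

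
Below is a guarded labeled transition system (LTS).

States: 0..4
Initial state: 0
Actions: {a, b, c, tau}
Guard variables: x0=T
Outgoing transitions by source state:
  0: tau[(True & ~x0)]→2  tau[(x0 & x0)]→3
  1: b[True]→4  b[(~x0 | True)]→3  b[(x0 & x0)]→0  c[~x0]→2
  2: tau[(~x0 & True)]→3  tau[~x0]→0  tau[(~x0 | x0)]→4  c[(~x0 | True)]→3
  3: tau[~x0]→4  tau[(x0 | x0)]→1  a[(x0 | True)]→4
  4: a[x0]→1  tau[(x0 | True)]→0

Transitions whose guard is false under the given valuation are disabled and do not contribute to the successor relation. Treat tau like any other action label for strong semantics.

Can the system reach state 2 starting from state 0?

Answer: UNREACHABLE

Analysis:
Guard filter leaves 10 enabled edge(s).
L0 = {0}
L1 = {3}  total {0,3}
L2 = {1,4}  total {0,1,3,4}
Reachable = {0,1,3,4}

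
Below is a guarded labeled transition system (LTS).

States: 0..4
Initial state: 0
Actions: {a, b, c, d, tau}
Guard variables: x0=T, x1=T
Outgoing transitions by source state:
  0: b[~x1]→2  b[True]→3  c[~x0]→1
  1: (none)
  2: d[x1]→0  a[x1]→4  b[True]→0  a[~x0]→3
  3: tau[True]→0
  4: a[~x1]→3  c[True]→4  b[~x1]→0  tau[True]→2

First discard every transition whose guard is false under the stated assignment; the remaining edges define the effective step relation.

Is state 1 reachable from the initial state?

Guard filter leaves 7 enabled edge(s).
depth 0: {0}
depth 1: {3}  cumulative {0,3}
R = {0,3}

Answer: UNREACHABLE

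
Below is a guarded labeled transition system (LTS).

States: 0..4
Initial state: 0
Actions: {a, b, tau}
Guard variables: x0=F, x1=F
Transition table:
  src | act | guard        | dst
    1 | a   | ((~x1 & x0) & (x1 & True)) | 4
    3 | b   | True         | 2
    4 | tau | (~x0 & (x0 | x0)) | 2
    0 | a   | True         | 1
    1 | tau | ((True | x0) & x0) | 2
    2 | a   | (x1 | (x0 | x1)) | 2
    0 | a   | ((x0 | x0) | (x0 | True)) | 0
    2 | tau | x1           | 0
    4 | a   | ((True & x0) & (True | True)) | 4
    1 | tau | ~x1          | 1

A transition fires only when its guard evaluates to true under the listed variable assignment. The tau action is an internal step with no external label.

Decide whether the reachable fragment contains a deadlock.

Answer: DEADLOCK-FREE

Trace:
Reachable = {0,1}
  0: a→0  a→1  [2 exit(s)]
  1: tau→1  [1 exit(s)]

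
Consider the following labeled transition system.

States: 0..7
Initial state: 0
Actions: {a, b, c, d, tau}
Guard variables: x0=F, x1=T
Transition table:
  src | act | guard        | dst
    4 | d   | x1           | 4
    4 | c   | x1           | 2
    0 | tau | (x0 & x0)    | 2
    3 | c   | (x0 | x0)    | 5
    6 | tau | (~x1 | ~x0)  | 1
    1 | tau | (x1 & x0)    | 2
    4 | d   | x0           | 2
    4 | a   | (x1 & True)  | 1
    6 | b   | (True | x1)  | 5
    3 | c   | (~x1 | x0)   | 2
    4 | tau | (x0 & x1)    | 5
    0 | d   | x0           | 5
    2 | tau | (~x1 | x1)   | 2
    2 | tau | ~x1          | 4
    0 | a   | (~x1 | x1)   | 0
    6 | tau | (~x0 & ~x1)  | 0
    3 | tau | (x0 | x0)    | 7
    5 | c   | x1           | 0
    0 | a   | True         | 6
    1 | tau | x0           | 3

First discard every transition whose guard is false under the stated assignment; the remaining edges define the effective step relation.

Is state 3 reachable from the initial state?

Answer: UNREACHABLE

Analysis:
After dropping false guards: 9 live edges.
L0 = {0}
L1 = {6}  total {0,6}
L2 = {1,5}  total {0,1,5,6}
Reach set: {0,1,5,6}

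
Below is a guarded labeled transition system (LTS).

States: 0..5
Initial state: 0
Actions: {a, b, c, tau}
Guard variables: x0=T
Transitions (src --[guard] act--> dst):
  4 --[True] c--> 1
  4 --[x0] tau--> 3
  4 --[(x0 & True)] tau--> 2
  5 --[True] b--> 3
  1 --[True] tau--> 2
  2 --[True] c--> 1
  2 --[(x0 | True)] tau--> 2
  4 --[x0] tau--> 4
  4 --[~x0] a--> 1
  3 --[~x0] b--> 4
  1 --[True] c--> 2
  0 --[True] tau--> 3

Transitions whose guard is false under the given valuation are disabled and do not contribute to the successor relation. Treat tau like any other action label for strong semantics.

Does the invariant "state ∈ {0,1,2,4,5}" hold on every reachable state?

Answer: INVARIANT VIOLATED at state 3

Analysis:
Safe = {0,1,2,4,5}
Reachable = {0,3}
  0: ✓
  3: ✗ unsafe
reach 3 via tau — violates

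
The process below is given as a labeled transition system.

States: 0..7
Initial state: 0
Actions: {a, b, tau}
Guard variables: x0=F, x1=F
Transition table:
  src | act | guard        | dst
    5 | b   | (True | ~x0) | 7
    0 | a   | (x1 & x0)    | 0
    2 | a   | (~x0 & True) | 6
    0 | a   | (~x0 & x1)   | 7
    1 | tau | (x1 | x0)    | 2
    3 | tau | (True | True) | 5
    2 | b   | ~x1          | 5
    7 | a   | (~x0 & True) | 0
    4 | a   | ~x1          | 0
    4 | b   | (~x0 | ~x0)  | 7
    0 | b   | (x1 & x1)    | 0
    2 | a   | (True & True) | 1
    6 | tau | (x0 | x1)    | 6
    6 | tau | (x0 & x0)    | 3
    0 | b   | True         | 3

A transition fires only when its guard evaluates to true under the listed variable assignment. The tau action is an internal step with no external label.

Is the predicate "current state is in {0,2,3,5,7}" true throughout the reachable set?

Safe = {0,2,3,5,7}
Reach set: {0,3,5,7}
  0: ✓
  3: ✓
  5: ✓
  7: ✓

Answer: INVARIANT HOLDS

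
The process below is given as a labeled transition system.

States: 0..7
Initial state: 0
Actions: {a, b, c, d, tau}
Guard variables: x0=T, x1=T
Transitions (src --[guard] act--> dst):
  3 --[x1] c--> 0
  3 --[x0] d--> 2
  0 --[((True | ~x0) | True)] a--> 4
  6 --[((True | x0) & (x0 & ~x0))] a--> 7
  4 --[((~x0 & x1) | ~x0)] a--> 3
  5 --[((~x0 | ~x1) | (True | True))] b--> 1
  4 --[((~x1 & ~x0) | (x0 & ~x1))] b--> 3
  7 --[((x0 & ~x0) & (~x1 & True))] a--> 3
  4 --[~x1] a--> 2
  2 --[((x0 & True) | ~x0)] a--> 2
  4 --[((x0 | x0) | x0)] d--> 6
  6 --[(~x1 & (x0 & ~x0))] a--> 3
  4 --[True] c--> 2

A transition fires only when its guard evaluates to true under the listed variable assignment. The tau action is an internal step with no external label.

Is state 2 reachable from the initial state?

Guard filter leaves 7 enabled edge(s).
depth 0: {0}
depth 1: {4}  total {0,4}
depth 2: {2,6}  total {0,2,4,6}
Reachable = {0,2,4,6}
witness 2: a·c

Answer: REACHABLE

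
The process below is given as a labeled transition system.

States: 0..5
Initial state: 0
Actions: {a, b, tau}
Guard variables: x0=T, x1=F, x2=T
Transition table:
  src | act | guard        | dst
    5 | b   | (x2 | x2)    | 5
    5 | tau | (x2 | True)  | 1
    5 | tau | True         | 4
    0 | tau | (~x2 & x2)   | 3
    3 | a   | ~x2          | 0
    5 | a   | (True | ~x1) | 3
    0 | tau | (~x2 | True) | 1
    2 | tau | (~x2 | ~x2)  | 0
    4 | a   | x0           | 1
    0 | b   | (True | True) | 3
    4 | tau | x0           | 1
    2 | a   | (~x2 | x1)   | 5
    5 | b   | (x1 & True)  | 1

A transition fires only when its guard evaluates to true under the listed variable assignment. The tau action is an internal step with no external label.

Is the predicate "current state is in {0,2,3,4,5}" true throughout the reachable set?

Answer: INVARIANT VIOLATED at state 1

Trace:
Inv-set: {0,2,3,4,5}
Reach set: {0,1,3}
  0: ✓
  1: VIOLATES
  3: ✓
reach 1 via tau — violates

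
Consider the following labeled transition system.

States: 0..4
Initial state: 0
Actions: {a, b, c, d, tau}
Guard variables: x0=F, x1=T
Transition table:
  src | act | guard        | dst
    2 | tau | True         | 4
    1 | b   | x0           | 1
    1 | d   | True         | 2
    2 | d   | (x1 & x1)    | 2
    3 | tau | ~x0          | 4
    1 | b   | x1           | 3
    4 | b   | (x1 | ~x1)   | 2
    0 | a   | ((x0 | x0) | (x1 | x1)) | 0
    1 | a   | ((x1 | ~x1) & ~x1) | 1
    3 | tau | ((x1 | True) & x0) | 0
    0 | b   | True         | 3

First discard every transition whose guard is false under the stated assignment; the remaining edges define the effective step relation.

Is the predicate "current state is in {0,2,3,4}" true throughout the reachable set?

Safe = {0,2,3,4}
R = {0,2,3,4}
  0: ok
  2: ok
  3: ok
  4: ok

Answer: INVARIANT HOLDS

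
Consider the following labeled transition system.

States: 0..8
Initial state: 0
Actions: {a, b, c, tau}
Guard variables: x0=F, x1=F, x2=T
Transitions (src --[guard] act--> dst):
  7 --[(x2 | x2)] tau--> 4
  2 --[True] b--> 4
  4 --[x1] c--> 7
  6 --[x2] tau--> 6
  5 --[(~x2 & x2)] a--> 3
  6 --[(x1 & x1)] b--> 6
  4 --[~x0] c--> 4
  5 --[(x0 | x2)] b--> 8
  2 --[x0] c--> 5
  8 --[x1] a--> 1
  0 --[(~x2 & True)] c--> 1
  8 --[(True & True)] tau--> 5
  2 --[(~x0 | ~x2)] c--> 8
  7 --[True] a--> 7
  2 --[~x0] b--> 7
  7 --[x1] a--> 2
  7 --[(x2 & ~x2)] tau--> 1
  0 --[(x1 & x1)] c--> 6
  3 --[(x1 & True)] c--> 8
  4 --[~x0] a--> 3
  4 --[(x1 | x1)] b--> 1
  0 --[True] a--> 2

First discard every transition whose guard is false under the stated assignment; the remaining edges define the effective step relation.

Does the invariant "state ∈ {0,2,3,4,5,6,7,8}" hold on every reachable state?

Answer: INVARIANT HOLDS

Trace:
Inv-set: {0,2,3,4,5,6,7,8}
Reach set: {0,2,3,4,5,7,8}
  0: ✓
  2: ✓
  3: ✓
  4: ✓
  5: ✓
  7: ✓
  8: ✓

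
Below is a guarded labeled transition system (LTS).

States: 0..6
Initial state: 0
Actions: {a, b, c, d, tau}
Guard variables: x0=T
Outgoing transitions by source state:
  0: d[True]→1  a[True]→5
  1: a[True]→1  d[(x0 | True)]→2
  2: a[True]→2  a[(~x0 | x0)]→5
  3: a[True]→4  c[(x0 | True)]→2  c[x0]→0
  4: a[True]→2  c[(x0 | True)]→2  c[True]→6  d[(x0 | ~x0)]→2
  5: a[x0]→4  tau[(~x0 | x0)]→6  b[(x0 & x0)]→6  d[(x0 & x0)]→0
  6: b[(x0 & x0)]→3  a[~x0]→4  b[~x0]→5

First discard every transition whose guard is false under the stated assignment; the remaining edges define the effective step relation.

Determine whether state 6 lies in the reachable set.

Guard filter leaves 18 enabled edge(s).
Layer 0: {0}
Layer 1: {1,5}  cumulative {0,1,5}
Layer 2: {2,4,6}  cumulative {0,1,2,4,5,6}
Layer 3: {3}  cumulative {0,1,2,3,4,5,6}
R = {0,1,2,3,4,5,6}
trace reaching 6: a·tau

Answer: REACHABLE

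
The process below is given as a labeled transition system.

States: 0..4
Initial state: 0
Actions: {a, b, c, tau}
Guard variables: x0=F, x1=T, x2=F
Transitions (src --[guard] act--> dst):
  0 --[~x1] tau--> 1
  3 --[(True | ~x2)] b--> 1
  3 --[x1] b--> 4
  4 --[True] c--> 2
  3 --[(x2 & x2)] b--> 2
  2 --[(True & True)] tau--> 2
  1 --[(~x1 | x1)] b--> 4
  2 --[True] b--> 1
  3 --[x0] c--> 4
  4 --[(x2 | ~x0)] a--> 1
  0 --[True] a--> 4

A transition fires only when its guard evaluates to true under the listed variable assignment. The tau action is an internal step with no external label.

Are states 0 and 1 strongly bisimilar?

Compute ~ classes (split until stable):
  round 0: {{0,1,2,3,4}}
  round 1: {{0},{1,3},{2},{4}}
  round 2: {{0},{1},{2},{3},{4}}
stable after 3 split(s): 5 block(s)
[0]={0}  [1]={1}

Answer: NOT BISIMILAR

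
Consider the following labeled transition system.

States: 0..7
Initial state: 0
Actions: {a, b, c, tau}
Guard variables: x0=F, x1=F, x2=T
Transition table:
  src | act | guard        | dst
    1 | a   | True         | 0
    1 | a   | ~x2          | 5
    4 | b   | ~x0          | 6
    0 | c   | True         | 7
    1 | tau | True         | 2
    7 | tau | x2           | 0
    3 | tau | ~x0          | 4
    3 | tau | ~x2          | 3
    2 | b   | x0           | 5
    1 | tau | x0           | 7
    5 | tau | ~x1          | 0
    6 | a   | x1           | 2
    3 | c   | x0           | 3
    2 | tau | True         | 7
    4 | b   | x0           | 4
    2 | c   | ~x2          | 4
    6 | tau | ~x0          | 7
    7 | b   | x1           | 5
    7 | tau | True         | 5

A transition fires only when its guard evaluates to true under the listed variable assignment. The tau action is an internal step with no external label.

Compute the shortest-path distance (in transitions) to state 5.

Answer: 2

Working:
Breadth-first toward 5:
  depth 0: {0}
  depth 1: {7}
  depth 2: {5}
depth(5)=2, e.g. c·tau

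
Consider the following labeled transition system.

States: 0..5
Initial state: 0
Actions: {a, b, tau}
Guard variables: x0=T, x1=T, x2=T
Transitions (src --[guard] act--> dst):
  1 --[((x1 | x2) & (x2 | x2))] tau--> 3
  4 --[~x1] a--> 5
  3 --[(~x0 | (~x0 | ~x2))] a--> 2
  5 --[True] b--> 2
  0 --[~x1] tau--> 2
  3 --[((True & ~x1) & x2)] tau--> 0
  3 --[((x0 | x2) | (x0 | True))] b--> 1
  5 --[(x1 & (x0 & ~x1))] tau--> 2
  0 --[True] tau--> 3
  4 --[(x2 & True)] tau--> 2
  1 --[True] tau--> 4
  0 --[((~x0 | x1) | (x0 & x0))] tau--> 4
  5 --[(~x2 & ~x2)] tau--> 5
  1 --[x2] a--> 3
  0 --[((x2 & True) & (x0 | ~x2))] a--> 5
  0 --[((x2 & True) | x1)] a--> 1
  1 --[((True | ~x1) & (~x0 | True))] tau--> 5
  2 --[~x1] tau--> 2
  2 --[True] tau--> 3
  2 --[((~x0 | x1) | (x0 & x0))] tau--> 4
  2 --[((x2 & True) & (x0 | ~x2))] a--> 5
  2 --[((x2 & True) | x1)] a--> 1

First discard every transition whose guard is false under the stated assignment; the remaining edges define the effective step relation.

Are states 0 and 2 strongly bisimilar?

Bisimulation quotient by refinement:
  π0 = {{0,1,2,3,4,5}}
  π1 = {{0,1,2},{3,5},{4}}
  π2 = {{0,2},{1},{3,5},{4}}
  π3 = {{0,2},{1},{3},{4},{5}}
Fixed point at round 4; 5 class(es).
[0]={0,2}  [2]={0,2}

Answer: BISIMILAR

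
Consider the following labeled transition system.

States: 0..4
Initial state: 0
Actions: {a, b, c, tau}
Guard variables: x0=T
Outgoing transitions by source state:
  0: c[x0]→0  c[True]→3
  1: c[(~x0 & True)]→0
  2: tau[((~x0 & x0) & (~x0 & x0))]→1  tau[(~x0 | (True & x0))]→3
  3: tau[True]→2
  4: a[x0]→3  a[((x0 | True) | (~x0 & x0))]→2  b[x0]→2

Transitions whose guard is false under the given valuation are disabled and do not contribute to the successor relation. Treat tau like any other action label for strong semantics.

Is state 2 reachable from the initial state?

After dropping false guards: 7 live edges.
L0 = {0}
L1 = {3}  cumulative {0,3}
L2 = {2}  cumulative {0,2,3}
R = {0,2,3}
trace reaching 2: c·tau

Answer: REACHABLE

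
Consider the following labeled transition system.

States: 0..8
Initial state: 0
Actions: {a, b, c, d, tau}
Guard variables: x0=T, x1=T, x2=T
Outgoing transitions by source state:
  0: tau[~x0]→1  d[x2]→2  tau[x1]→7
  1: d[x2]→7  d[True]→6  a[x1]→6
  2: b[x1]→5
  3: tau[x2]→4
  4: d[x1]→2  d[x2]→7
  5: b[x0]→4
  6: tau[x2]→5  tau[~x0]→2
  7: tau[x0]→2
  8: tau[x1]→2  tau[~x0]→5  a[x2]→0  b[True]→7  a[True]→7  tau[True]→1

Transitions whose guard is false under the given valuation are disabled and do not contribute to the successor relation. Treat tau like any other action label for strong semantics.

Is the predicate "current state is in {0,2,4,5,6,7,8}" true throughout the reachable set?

Answer: INVARIANT HOLDS

Analysis:
Allowed set {0,2,4,5,6,7,8}
R = {0,2,4,5,7}
  0: ✓
  2: ✓
  4: ✓
  5: ✓
  7: ✓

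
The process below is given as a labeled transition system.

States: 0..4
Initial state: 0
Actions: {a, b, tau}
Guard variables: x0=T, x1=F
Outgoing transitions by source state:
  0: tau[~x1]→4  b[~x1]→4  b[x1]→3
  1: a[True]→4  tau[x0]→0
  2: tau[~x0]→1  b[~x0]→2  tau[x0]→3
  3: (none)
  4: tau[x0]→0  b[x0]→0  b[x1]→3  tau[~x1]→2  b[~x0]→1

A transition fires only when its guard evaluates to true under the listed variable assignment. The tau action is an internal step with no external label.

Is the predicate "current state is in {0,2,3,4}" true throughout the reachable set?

Answer: INVARIANT HOLDS

Analysis:
Inv-set: {0,2,3,4}
Reach set: {0,2,3,4}
  0: ✓
  2: ✓
  3: ✓
  4: ✓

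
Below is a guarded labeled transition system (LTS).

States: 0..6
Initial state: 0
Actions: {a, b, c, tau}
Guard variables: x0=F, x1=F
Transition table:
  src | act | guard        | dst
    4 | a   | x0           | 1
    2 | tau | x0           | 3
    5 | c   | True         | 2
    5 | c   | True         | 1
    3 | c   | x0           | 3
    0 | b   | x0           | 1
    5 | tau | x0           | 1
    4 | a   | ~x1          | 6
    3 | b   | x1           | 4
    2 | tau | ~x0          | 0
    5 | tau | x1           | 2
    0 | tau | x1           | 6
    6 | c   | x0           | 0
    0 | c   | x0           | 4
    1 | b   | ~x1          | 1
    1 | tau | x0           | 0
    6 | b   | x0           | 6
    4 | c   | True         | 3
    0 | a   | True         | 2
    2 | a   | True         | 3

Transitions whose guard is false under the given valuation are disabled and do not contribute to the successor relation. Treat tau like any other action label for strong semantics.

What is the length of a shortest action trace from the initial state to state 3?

BFS to 3:
  Layer 0: {0}
  Layer 1: {2}
  Layer 2: {3}
depth(3)=2, e.g. a·a

Answer: 2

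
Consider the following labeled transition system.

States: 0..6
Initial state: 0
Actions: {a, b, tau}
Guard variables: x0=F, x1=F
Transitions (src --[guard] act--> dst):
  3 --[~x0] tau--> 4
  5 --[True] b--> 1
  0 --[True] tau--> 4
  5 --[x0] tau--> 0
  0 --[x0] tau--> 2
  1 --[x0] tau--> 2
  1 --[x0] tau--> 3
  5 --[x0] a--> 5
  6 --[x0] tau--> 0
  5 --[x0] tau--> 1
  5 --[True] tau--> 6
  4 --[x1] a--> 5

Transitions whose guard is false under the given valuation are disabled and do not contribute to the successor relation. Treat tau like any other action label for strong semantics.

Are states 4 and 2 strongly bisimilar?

Bisimulation quotient by refinement:
  round 0: {{0,1,2,3,4,5,6}}
  round 1: {{0,3},{1,2,4,6},{5}}
Fixed point at round 2; 3 class(es).
4∈{1,2,4,6}, 2∈{1,2,4,6}

Answer: BISIMILAR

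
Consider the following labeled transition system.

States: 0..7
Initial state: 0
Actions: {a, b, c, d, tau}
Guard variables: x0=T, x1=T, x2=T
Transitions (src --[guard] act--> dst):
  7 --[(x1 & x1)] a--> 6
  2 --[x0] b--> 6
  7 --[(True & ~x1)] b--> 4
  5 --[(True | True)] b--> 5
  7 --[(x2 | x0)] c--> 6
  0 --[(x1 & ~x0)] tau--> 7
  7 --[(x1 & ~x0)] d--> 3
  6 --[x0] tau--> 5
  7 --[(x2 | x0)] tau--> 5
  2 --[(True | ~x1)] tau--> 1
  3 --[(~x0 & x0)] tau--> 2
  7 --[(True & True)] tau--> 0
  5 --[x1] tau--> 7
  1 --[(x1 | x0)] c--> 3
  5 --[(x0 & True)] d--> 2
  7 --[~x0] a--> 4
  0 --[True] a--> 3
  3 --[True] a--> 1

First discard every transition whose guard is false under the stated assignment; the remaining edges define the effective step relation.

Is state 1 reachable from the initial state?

Answer: REACHABLE

Working:
13 transition(s) survive guard evaluation.
L0 = {0}
L1 = {3}  now seen {0,3}
L2 = {1}  now seen {0,1,3}
Reach set: {0,1,3}
witness 1: a·a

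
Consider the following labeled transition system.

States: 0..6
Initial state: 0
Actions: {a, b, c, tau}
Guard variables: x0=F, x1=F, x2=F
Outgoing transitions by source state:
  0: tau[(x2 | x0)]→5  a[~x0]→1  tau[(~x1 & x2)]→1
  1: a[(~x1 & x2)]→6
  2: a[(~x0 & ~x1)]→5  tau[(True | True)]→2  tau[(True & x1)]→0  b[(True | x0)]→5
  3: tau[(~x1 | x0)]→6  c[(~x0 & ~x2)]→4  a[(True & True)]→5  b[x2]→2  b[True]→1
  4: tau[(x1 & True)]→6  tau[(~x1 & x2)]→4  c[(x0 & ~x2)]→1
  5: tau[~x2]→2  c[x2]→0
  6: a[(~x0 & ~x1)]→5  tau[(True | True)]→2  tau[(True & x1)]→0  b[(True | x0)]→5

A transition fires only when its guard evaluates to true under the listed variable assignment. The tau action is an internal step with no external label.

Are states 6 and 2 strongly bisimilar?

Compute ~ classes (split until stable):
  P[0] = {{0,1,2,3,4,5,6}}
  P[1] = {{0},{1,4},{2,6},{3},{5}}
stable after 2 split(s): 5 block(s)
[6]={2,6}  [2]={2,6}

Answer: BISIMILAR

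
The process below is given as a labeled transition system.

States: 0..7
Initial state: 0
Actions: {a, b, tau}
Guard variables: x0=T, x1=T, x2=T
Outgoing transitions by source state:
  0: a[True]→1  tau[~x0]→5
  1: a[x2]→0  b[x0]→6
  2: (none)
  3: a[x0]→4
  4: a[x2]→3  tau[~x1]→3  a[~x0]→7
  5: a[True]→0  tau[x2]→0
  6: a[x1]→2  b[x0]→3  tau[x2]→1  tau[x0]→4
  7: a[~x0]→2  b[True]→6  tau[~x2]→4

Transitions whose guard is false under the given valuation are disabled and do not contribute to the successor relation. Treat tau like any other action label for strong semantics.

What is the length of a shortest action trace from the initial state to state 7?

Answer: UNREACHABLE

Working:
Breadth-first toward 7:
  depth 0: {0}
  depth 1: {1}
  depth 2: {6}
  depth 3: {2,3,4}
7 never appears.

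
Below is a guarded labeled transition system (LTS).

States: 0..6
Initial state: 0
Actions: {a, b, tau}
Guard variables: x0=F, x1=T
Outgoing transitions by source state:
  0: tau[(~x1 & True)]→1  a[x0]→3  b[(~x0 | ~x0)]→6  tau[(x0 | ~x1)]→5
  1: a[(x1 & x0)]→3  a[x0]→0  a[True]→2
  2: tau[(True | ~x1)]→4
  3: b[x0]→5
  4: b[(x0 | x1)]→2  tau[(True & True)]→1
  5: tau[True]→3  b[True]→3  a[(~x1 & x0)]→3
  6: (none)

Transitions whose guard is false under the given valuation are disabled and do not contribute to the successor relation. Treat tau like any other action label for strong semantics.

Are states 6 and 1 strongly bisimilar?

Answer: NOT BISIMILAR

Trace:
Compute ~ classes (split until stable):
  π0 = {{0,1,2,3,4,5,6}}
  π1 = {{0},{1},{2},{3,6},{4,5}}
  π2 = {{0},{1},{2},{3,6},{4},{5}}
Fixed point at round 3; 6 class(es).
6∈{3,6}, 1∈{1}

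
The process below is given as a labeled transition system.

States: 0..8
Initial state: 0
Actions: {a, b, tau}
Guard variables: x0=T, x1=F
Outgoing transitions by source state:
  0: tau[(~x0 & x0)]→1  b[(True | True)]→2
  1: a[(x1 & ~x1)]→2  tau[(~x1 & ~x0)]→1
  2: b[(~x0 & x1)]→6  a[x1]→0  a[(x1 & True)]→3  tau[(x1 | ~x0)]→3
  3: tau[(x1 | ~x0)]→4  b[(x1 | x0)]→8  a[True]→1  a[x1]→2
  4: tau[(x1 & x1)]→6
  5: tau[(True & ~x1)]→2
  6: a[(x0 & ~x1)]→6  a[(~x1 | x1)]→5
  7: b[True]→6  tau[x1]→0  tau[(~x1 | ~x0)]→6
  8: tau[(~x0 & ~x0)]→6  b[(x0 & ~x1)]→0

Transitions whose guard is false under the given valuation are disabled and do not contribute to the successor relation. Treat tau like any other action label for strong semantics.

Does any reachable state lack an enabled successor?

Answer: DEADLOCK at state 2

Analysis:
Reachable = {0,2}
  0: b→2  [deg 1]
  2: ∅  [deadlock]
Path to 2: b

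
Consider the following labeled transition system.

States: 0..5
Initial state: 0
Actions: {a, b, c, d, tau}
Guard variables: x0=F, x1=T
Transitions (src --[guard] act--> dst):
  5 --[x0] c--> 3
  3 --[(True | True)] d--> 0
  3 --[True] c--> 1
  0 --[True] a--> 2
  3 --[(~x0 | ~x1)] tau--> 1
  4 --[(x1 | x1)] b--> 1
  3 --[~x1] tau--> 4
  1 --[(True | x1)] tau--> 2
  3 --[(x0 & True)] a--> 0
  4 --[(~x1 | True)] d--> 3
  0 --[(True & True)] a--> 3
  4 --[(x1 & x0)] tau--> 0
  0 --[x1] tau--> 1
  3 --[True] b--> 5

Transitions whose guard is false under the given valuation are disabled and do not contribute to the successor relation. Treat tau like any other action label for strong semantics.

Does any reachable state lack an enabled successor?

Answer: DEADLOCK at state 2

Analysis:
Reachable = {0,1,2,3,5}
  0: a→2  a→3  tau→1  [deg 3]
  1: tau→2  [deg 1]
  2: ∅  [STUCK]
  3: b→5  c→1  d→0  tau→1  [deg 4]
  5: ∅  [STUCK]
witness 2: a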